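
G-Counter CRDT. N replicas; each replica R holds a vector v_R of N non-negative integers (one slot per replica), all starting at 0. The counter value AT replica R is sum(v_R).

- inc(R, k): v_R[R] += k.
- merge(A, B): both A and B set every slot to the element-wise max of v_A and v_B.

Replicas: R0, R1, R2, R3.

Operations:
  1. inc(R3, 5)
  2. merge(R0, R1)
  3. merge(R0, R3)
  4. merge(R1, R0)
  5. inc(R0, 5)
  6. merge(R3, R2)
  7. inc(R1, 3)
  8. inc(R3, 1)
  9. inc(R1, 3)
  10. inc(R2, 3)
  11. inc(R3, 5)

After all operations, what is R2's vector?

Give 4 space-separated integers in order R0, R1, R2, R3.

Answer: 0 0 3 5

Derivation:
Op 1: inc R3 by 5 -> R3=(0,0,0,5) value=5
Op 2: merge R0<->R1 -> R0=(0,0,0,0) R1=(0,0,0,0)
Op 3: merge R0<->R3 -> R0=(0,0,0,5) R3=(0,0,0,5)
Op 4: merge R1<->R0 -> R1=(0,0,0,5) R0=(0,0,0,5)
Op 5: inc R0 by 5 -> R0=(5,0,0,5) value=10
Op 6: merge R3<->R2 -> R3=(0,0,0,5) R2=(0,0,0,5)
Op 7: inc R1 by 3 -> R1=(0,3,0,5) value=8
Op 8: inc R3 by 1 -> R3=(0,0,0,6) value=6
Op 9: inc R1 by 3 -> R1=(0,6,0,5) value=11
Op 10: inc R2 by 3 -> R2=(0,0,3,5) value=8
Op 11: inc R3 by 5 -> R3=(0,0,0,11) value=11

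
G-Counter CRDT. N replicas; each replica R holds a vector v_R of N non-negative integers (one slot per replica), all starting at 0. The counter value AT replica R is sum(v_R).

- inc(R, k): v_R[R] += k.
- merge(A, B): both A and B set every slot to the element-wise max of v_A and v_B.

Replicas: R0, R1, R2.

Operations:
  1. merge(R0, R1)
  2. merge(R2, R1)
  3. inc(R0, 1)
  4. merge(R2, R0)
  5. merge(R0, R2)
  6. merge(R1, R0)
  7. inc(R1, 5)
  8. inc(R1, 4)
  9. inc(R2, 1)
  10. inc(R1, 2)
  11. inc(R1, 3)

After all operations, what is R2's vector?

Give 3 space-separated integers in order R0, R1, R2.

Op 1: merge R0<->R1 -> R0=(0,0,0) R1=(0,0,0)
Op 2: merge R2<->R1 -> R2=(0,0,0) R1=(0,0,0)
Op 3: inc R0 by 1 -> R0=(1,0,0) value=1
Op 4: merge R2<->R0 -> R2=(1,0,0) R0=(1,0,0)
Op 5: merge R0<->R2 -> R0=(1,0,0) R2=(1,0,0)
Op 6: merge R1<->R0 -> R1=(1,0,0) R0=(1,0,0)
Op 7: inc R1 by 5 -> R1=(1,5,0) value=6
Op 8: inc R1 by 4 -> R1=(1,9,0) value=10
Op 9: inc R2 by 1 -> R2=(1,0,1) value=2
Op 10: inc R1 by 2 -> R1=(1,11,0) value=12
Op 11: inc R1 by 3 -> R1=(1,14,0) value=15

Answer: 1 0 1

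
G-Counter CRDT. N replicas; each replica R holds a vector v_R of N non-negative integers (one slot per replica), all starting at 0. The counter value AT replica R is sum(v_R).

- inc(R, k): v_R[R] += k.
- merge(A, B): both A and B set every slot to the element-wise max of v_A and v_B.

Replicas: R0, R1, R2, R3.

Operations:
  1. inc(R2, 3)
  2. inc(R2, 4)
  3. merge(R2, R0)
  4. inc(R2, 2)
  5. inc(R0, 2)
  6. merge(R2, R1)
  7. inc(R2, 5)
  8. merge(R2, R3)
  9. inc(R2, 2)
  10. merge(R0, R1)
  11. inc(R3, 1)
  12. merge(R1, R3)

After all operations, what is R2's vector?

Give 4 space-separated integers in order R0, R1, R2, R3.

Answer: 0 0 16 0

Derivation:
Op 1: inc R2 by 3 -> R2=(0,0,3,0) value=3
Op 2: inc R2 by 4 -> R2=(0,0,7,0) value=7
Op 3: merge R2<->R0 -> R2=(0,0,7,0) R0=(0,0,7,0)
Op 4: inc R2 by 2 -> R2=(0,0,9,0) value=9
Op 5: inc R0 by 2 -> R0=(2,0,7,0) value=9
Op 6: merge R2<->R1 -> R2=(0,0,9,0) R1=(0,0,9,0)
Op 7: inc R2 by 5 -> R2=(0,0,14,0) value=14
Op 8: merge R2<->R3 -> R2=(0,0,14,0) R3=(0,0,14,0)
Op 9: inc R2 by 2 -> R2=(0,0,16,0) value=16
Op 10: merge R0<->R1 -> R0=(2,0,9,0) R1=(2,0,9,0)
Op 11: inc R3 by 1 -> R3=(0,0,14,1) value=15
Op 12: merge R1<->R3 -> R1=(2,0,14,1) R3=(2,0,14,1)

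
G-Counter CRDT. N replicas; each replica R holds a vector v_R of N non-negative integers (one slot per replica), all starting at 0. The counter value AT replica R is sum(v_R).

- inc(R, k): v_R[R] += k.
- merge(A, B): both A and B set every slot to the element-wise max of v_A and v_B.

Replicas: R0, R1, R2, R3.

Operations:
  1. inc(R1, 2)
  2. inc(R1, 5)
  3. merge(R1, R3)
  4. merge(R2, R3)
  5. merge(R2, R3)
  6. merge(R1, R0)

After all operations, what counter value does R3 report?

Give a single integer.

Op 1: inc R1 by 2 -> R1=(0,2,0,0) value=2
Op 2: inc R1 by 5 -> R1=(0,7,0,0) value=7
Op 3: merge R1<->R3 -> R1=(0,7,0,0) R3=(0,7,0,0)
Op 4: merge R2<->R3 -> R2=(0,7,0,0) R3=(0,7,0,0)
Op 5: merge R2<->R3 -> R2=(0,7,0,0) R3=(0,7,0,0)
Op 6: merge R1<->R0 -> R1=(0,7,0,0) R0=(0,7,0,0)

Answer: 7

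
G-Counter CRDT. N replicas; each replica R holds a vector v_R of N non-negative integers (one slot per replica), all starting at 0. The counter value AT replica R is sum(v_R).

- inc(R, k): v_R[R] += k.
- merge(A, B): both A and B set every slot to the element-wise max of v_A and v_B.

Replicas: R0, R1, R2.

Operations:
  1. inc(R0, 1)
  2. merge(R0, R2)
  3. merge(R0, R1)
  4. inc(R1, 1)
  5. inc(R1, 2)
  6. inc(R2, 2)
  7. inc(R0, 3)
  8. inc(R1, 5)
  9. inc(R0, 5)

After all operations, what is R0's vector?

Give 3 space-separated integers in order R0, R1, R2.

Answer: 9 0 0

Derivation:
Op 1: inc R0 by 1 -> R0=(1,0,0) value=1
Op 2: merge R0<->R2 -> R0=(1,0,0) R2=(1,0,0)
Op 3: merge R0<->R1 -> R0=(1,0,0) R1=(1,0,0)
Op 4: inc R1 by 1 -> R1=(1,1,0) value=2
Op 5: inc R1 by 2 -> R1=(1,3,0) value=4
Op 6: inc R2 by 2 -> R2=(1,0,2) value=3
Op 7: inc R0 by 3 -> R0=(4,0,0) value=4
Op 8: inc R1 by 5 -> R1=(1,8,0) value=9
Op 9: inc R0 by 5 -> R0=(9,0,0) value=9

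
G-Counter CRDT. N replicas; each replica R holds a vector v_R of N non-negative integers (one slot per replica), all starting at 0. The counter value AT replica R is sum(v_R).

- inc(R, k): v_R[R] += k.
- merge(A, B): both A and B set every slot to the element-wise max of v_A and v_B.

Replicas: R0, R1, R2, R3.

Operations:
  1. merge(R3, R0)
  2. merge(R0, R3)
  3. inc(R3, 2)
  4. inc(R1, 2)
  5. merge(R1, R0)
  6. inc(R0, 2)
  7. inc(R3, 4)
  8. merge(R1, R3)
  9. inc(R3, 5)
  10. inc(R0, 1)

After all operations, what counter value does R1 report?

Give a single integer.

Op 1: merge R3<->R0 -> R3=(0,0,0,0) R0=(0,0,0,0)
Op 2: merge R0<->R3 -> R0=(0,0,0,0) R3=(0,0,0,0)
Op 3: inc R3 by 2 -> R3=(0,0,0,2) value=2
Op 4: inc R1 by 2 -> R1=(0,2,0,0) value=2
Op 5: merge R1<->R0 -> R1=(0,2,0,0) R0=(0,2,0,0)
Op 6: inc R0 by 2 -> R0=(2,2,0,0) value=4
Op 7: inc R3 by 4 -> R3=(0,0,0,6) value=6
Op 8: merge R1<->R3 -> R1=(0,2,0,6) R3=(0,2,0,6)
Op 9: inc R3 by 5 -> R3=(0,2,0,11) value=13
Op 10: inc R0 by 1 -> R0=(3,2,0,0) value=5

Answer: 8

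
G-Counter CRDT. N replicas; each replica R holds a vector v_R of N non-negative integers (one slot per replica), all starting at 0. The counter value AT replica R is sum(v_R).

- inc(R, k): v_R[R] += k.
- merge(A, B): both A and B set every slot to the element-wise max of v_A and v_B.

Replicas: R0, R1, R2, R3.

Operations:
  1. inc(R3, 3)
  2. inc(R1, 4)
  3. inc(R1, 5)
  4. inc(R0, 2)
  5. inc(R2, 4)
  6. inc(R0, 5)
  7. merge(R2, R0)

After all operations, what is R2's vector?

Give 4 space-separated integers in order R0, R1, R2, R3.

Op 1: inc R3 by 3 -> R3=(0,0,0,3) value=3
Op 2: inc R1 by 4 -> R1=(0,4,0,0) value=4
Op 3: inc R1 by 5 -> R1=(0,9,0,0) value=9
Op 4: inc R0 by 2 -> R0=(2,0,0,0) value=2
Op 5: inc R2 by 4 -> R2=(0,0,4,0) value=4
Op 6: inc R0 by 5 -> R0=(7,0,0,0) value=7
Op 7: merge R2<->R0 -> R2=(7,0,4,0) R0=(7,0,4,0)

Answer: 7 0 4 0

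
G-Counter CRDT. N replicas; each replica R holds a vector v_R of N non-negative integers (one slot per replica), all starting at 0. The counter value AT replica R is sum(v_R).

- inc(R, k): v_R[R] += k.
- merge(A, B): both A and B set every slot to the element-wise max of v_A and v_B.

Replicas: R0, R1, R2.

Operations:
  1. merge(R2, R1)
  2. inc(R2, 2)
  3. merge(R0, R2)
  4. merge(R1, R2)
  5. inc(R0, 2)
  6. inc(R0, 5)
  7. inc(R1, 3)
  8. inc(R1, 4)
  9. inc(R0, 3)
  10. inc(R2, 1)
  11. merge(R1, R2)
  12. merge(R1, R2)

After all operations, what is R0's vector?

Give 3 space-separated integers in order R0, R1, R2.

Answer: 10 0 2

Derivation:
Op 1: merge R2<->R1 -> R2=(0,0,0) R1=(0,0,0)
Op 2: inc R2 by 2 -> R2=(0,0,2) value=2
Op 3: merge R0<->R2 -> R0=(0,0,2) R2=(0,0,2)
Op 4: merge R1<->R2 -> R1=(0,0,2) R2=(0,0,2)
Op 5: inc R0 by 2 -> R0=(2,0,2) value=4
Op 6: inc R0 by 5 -> R0=(7,0,2) value=9
Op 7: inc R1 by 3 -> R1=(0,3,2) value=5
Op 8: inc R1 by 4 -> R1=(0,7,2) value=9
Op 9: inc R0 by 3 -> R0=(10,0,2) value=12
Op 10: inc R2 by 1 -> R2=(0,0,3) value=3
Op 11: merge R1<->R2 -> R1=(0,7,3) R2=(0,7,3)
Op 12: merge R1<->R2 -> R1=(0,7,3) R2=(0,7,3)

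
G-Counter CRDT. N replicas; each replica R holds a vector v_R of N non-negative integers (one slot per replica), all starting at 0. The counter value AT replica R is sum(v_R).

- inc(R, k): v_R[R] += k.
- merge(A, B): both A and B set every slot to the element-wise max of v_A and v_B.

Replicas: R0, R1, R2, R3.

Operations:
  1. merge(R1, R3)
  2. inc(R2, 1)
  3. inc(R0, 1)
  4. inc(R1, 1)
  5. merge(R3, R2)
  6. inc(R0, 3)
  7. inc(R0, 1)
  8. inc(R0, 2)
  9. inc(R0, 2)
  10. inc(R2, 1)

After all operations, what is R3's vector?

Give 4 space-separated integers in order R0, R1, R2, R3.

Op 1: merge R1<->R3 -> R1=(0,0,0,0) R3=(0,0,0,0)
Op 2: inc R2 by 1 -> R2=(0,0,1,0) value=1
Op 3: inc R0 by 1 -> R0=(1,0,0,0) value=1
Op 4: inc R1 by 1 -> R1=(0,1,0,0) value=1
Op 5: merge R3<->R2 -> R3=(0,0,1,0) R2=(0,0,1,0)
Op 6: inc R0 by 3 -> R0=(4,0,0,0) value=4
Op 7: inc R0 by 1 -> R0=(5,0,0,0) value=5
Op 8: inc R0 by 2 -> R0=(7,0,0,0) value=7
Op 9: inc R0 by 2 -> R0=(9,0,0,0) value=9
Op 10: inc R2 by 1 -> R2=(0,0,2,0) value=2

Answer: 0 0 1 0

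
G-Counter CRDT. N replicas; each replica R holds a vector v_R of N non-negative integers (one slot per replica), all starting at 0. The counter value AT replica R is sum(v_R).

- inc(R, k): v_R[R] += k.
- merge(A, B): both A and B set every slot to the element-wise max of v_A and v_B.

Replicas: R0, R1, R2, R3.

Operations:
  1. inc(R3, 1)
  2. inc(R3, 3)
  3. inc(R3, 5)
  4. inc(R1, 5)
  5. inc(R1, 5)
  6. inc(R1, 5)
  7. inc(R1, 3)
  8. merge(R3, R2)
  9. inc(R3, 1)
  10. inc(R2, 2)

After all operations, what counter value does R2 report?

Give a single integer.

Op 1: inc R3 by 1 -> R3=(0,0,0,1) value=1
Op 2: inc R3 by 3 -> R3=(0,0,0,4) value=4
Op 3: inc R3 by 5 -> R3=(0,0,0,9) value=9
Op 4: inc R1 by 5 -> R1=(0,5,0,0) value=5
Op 5: inc R1 by 5 -> R1=(0,10,0,0) value=10
Op 6: inc R1 by 5 -> R1=(0,15,0,0) value=15
Op 7: inc R1 by 3 -> R1=(0,18,0,0) value=18
Op 8: merge R3<->R2 -> R3=(0,0,0,9) R2=(0,0,0,9)
Op 9: inc R3 by 1 -> R3=(0,0,0,10) value=10
Op 10: inc R2 by 2 -> R2=(0,0,2,9) value=11

Answer: 11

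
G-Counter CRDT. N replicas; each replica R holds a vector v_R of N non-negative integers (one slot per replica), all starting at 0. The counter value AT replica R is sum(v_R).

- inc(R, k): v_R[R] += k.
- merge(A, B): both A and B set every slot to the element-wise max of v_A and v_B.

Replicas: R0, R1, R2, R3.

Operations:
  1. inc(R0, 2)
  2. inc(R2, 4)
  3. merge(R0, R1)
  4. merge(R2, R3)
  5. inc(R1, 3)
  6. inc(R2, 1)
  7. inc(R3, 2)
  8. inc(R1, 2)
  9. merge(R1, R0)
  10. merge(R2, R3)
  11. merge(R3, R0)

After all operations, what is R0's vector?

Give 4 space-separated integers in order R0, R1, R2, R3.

Op 1: inc R0 by 2 -> R0=(2,0,0,0) value=2
Op 2: inc R2 by 4 -> R2=(0,0,4,0) value=4
Op 3: merge R0<->R1 -> R0=(2,0,0,0) R1=(2,0,0,0)
Op 4: merge R2<->R3 -> R2=(0,0,4,0) R3=(0,0,4,0)
Op 5: inc R1 by 3 -> R1=(2,3,0,0) value=5
Op 6: inc R2 by 1 -> R2=(0,0,5,0) value=5
Op 7: inc R3 by 2 -> R3=(0,0,4,2) value=6
Op 8: inc R1 by 2 -> R1=(2,5,0,0) value=7
Op 9: merge R1<->R0 -> R1=(2,5,0,0) R0=(2,5,0,0)
Op 10: merge R2<->R3 -> R2=(0,0,5,2) R3=(0,0,5,2)
Op 11: merge R3<->R0 -> R3=(2,5,5,2) R0=(2,5,5,2)

Answer: 2 5 5 2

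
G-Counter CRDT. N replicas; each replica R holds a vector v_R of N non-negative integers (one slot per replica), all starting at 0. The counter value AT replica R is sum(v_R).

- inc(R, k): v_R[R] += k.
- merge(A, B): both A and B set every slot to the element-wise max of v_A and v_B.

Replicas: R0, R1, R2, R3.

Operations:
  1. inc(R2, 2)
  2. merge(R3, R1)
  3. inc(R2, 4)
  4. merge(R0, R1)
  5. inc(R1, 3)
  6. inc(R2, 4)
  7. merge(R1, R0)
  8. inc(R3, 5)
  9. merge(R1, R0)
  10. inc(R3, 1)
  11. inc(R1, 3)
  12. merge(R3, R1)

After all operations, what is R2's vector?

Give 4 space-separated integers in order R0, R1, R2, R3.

Answer: 0 0 10 0

Derivation:
Op 1: inc R2 by 2 -> R2=(0,0,2,0) value=2
Op 2: merge R3<->R1 -> R3=(0,0,0,0) R1=(0,0,0,0)
Op 3: inc R2 by 4 -> R2=(0,0,6,0) value=6
Op 4: merge R0<->R1 -> R0=(0,0,0,0) R1=(0,0,0,0)
Op 5: inc R1 by 3 -> R1=(0,3,0,0) value=3
Op 6: inc R2 by 4 -> R2=(0,0,10,0) value=10
Op 7: merge R1<->R0 -> R1=(0,3,0,0) R0=(0,3,0,0)
Op 8: inc R3 by 5 -> R3=(0,0,0,5) value=5
Op 9: merge R1<->R0 -> R1=(0,3,0,0) R0=(0,3,0,0)
Op 10: inc R3 by 1 -> R3=(0,0,0,6) value=6
Op 11: inc R1 by 3 -> R1=(0,6,0,0) value=6
Op 12: merge R3<->R1 -> R3=(0,6,0,6) R1=(0,6,0,6)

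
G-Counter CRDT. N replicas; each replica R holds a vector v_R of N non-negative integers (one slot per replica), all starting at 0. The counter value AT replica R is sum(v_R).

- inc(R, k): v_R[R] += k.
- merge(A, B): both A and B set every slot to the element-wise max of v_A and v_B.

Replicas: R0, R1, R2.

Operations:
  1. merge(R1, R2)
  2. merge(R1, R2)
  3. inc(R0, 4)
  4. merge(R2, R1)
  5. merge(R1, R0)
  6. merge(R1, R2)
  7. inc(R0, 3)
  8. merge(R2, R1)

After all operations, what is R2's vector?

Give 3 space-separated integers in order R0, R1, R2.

Answer: 4 0 0

Derivation:
Op 1: merge R1<->R2 -> R1=(0,0,0) R2=(0,0,0)
Op 2: merge R1<->R2 -> R1=(0,0,0) R2=(0,0,0)
Op 3: inc R0 by 4 -> R0=(4,0,0) value=4
Op 4: merge R2<->R1 -> R2=(0,0,0) R1=(0,0,0)
Op 5: merge R1<->R0 -> R1=(4,0,0) R0=(4,0,0)
Op 6: merge R1<->R2 -> R1=(4,0,0) R2=(4,0,0)
Op 7: inc R0 by 3 -> R0=(7,0,0) value=7
Op 8: merge R2<->R1 -> R2=(4,0,0) R1=(4,0,0)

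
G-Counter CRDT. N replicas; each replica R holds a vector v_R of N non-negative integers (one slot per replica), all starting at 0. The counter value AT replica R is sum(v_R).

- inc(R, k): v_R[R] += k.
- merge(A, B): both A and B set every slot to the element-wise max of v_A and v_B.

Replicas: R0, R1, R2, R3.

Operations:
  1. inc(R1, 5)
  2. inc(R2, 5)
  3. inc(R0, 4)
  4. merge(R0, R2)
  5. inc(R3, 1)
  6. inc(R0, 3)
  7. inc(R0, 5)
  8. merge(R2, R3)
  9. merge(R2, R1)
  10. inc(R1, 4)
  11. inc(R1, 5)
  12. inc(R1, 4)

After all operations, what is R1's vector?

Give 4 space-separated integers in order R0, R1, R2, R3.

Op 1: inc R1 by 5 -> R1=(0,5,0,0) value=5
Op 2: inc R2 by 5 -> R2=(0,0,5,0) value=5
Op 3: inc R0 by 4 -> R0=(4,0,0,0) value=4
Op 4: merge R0<->R2 -> R0=(4,0,5,0) R2=(4,0,5,0)
Op 5: inc R3 by 1 -> R3=(0,0,0,1) value=1
Op 6: inc R0 by 3 -> R0=(7,0,5,0) value=12
Op 7: inc R0 by 5 -> R0=(12,0,5,0) value=17
Op 8: merge R2<->R3 -> R2=(4,0,5,1) R3=(4,0,5,1)
Op 9: merge R2<->R1 -> R2=(4,5,5,1) R1=(4,5,5,1)
Op 10: inc R1 by 4 -> R1=(4,9,5,1) value=19
Op 11: inc R1 by 5 -> R1=(4,14,5,1) value=24
Op 12: inc R1 by 4 -> R1=(4,18,5,1) value=28

Answer: 4 18 5 1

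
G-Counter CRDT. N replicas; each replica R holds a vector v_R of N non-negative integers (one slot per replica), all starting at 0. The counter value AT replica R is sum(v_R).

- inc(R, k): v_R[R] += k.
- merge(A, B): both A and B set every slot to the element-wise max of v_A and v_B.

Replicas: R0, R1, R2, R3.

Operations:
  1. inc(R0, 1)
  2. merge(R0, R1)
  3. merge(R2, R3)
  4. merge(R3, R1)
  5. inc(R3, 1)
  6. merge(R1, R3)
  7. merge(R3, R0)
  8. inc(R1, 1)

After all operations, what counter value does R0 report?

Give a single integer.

Answer: 2

Derivation:
Op 1: inc R0 by 1 -> R0=(1,0,0,0) value=1
Op 2: merge R0<->R1 -> R0=(1,0,0,0) R1=(1,0,0,0)
Op 3: merge R2<->R3 -> R2=(0,0,0,0) R3=(0,0,0,0)
Op 4: merge R3<->R1 -> R3=(1,0,0,0) R1=(1,0,0,0)
Op 5: inc R3 by 1 -> R3=(1,0,0,1) value=2
Op 6: merge R1<->R3 -> R1=(1,0,0,1) R3=(1,0,0,1)
Op 7: merge R3<->R0 -> R3=(1,0,0,1) R0=(1,0,0,1)
Op 8: inc R1 by 1 -> R1=(1,1,0,1) value=3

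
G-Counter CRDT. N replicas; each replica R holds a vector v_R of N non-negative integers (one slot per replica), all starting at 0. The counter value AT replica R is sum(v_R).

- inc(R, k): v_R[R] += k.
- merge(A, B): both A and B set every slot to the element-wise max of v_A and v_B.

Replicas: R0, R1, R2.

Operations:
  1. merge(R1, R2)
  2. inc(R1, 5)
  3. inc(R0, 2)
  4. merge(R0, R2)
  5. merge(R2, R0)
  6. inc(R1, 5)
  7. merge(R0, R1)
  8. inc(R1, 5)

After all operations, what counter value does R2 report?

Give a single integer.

Answer: 2

Derivation:
Op 1: merge R1<->R2 -> R1=(0,0,0) R2=(0,0,0)
Op 2: inc R1 by 5 -> R1=(0,5,0) value=5
Op 3: inc R0 by 2 -> R0=(2,0,0) value=2
Op 4: merge R0<->R2 -> R0=(2,0,0) R2=(2,0,0)
Op 5: merge R2<->R0 -> R2=(2,0,0) R0=(2,0,0)
Op 6: inc R1 by 5 -> R1=(0,10,0) value=10
Op 7: merge R0<->R1 -> R0=(2,10,0) R1=(2,10,0)
Op 8: inc R1 by 5 -> R1=(2,15,0) value=17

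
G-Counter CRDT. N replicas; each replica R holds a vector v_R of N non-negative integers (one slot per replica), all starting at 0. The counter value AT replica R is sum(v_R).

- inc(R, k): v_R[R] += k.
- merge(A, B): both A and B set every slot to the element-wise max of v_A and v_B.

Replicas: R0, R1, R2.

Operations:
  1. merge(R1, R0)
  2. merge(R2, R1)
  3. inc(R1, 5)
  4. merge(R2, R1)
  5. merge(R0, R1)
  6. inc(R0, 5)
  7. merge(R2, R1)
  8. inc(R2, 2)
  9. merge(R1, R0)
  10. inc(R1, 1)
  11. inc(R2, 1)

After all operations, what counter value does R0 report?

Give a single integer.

Answer: 10

Derivation:
Op 1: merge R1<->R0 -> R1=(0,0,0) R0=(0,0,0)
Op 2: merge R2<->R1 -> R2=(0,0,0) R1=(0,0,0)
Op 3: inc R1 by 5 -> R1=(0,5,0) value=5
Op 4: merge R2<->R1 -> R2=(0,5,0) R1=(0,5,0)
Op 5: merge R0<->R1 -> R0=(0,5,0) R1=(0,5,0)
Op 6: inc R0 by 5 -> R0=(5,5,0) value=10
Op 7: merge R2<->R1 -> R2=(0,5,0) R1=(0,5,0)
Op 8: inc R2 by 2 -> R2=(0,5,2) value=7
Op 9: merge R1<->R0 -> R1=(5,5,0) R0=(5,5,0)
Op 10: inc R1 by 1 -> R1=(5,6,0) value=11
Op 11: inc R2 by 1 -> R2=(0,5,3) value=8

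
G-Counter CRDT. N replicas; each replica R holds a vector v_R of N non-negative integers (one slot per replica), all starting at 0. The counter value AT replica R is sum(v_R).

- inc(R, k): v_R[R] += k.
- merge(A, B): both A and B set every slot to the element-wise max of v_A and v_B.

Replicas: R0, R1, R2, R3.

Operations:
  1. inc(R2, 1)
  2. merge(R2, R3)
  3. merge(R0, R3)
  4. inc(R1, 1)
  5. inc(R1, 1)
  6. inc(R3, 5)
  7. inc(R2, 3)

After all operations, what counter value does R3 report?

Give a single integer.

Op 1: inc R2 by 1 -> R2=(0,0,1,0) value=1
Op 2: merge R2<->R3 -> R2=(0,0,1,0) R3=(0,0,1,0)
Op 3: merge R0<->R3 -> R0=(0,0,1,0) R3=(0,0,1,0)
Op 4: inc R1 by 1 -> R1=(0,1,0,0) value=1
Op 5: inc R1 by 1 -> R1=(0,2,0,0) value=2
Op 6: inc R3 by 5 -> R3=(0,0,1,5) value=6
Op 7: inc R2 by 3 -> R2=(0,0,4,0) value=4

Answer: 6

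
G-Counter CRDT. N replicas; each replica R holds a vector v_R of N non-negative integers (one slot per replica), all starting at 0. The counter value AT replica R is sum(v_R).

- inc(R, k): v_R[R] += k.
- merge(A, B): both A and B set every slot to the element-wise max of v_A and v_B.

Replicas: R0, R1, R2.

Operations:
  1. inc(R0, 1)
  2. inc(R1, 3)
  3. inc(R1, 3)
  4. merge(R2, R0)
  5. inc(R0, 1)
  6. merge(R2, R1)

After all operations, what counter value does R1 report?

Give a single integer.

Answer: 7

Derivation:
Op 1: inc R0 by 1 -> R0=(1,0,0) value=1
Op 2: inc R1 by 3 -> R1=(0,3,0) value=3
Op 3: inc R1 by 3 -> R1=(0,6,0) value=6
Op 4: merge R2<->R0 -> R2=(1,0,0) R0=(1,0,0)
Op 5: inc R0 by 1 -> R0=(2,0,0) value=2
Op 6: merge R2<->R1 -> R2=(1,6,0) R1=(1,6,0)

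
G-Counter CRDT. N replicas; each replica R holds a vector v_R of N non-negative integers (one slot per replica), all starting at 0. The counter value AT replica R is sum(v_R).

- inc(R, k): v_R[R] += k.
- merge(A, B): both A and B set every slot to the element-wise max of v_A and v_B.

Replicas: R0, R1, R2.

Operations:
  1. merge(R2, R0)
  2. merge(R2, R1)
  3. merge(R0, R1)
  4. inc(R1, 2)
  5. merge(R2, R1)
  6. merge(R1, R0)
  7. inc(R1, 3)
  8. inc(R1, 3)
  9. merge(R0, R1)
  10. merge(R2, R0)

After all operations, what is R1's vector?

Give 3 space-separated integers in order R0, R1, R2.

Op 1: merge R2<->R0 -> R2=(0,0,0) R0=(0,0,0)
Op 2: merge R2<->R1 -> R2=(0,0,0) R1=(0,0,0)
Op 3: merge R0<->R1 -> R0=(0,0,0) R1=(0,0,0)
Op 4: inc R1 by 2 -> R1=(0,2,0) value=2
Op 5: merge R2<->R1 -> R2=(0,2,0) R1=(0,2,0)
Op 6: merge R1<->R0 -> R1=(0,2,0) R0=(0,2,0)
Op 7: inc R1 by 3 -> R1=(0,5,0) value=5
Op 8: inc R1 by 3 -> R1=(0,8,0) value=8
Op 9: merge R0<->R1 -> R0=(0,8,0) R1=(0,8,0)
Op 10: merge R2<->R0 -> R2=(0,8,0) R0=(0,8,0)

Answer: 0 8 0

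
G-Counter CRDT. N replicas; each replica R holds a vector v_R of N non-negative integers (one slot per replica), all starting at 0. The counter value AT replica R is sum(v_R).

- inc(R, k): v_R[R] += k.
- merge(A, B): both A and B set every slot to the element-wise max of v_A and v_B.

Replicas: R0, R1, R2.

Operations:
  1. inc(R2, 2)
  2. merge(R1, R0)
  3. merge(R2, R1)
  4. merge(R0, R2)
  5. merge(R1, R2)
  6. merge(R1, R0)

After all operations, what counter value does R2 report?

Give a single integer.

Answer: 2

Derivation:
Op 1: inc R2 by 2 -> R2=(0,0,2) value=2
Op 2: merge R1<->R0 -> R1=(0,0,0) R0=(0,0,0)
Op 3: merge R2<->R1 -> R2=(0,0,2) R1=(0,0,2)
Op 4: merge R0<->R2 -> R0=(0,0,2) R2=(0,0,2)
Op 5: merge R1<->R2 -> R1=(0,0,2) R2=(0,0,2)
Op 6: merge R1<->R0 -> R1=(0,0,2) R0=(0,0,2)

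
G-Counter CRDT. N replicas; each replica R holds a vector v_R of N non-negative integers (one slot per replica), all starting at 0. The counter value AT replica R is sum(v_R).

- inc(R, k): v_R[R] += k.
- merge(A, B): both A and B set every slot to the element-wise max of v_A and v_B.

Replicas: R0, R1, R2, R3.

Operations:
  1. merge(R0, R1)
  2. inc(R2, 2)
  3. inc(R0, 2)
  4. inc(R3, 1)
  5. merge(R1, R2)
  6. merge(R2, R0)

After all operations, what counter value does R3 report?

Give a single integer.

Answer: 1

Derivation:
Op 1: merge R0<->R1 -> R0=(0,0,0,0) R1=(0,0,0,0)
Op 2: inc R2 by 2 -> R2=(0,0,2,0) value=2
Op 3: inc R0 by 2 -> R0=(2,0,0,0) value=2
Op 4: inc R3 by 1 -> R3=(0,0,0,1) value=1
Op 5: merge R1<->R2 -> R1=(0,0,2,0) R2=(0,0,2,0)
Op 6: merge R2<->R0 -> R2=(2,0,2,0) R0=(2,0,2,0)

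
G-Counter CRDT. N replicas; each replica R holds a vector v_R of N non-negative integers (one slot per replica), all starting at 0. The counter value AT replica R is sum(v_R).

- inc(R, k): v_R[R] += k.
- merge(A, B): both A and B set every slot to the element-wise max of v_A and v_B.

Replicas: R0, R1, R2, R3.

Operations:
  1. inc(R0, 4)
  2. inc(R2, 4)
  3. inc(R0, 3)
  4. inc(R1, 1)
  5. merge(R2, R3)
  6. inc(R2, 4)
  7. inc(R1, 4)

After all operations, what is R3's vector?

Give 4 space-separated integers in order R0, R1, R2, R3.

Op 1: inc R0 by 4 -> R0=(4,0,0,0) value=4
Op 2: inc R2 by 4 -> R2=(0,0,4,0) value=4
Op 3: inc R0 by 3 -> R0=(7,0,0,0) value=7
Op 4: inc R1 by 1 -> R1=(0,1,0,0) value=1
Op 5: merge R2<->R3 -> R2=(0,0,4,0) R3=(0,0,4,0)
Op 6: inc R2 by 4 -> R2=(0,0,8,0) value=8
Op 7: inc R1 by 4 -> R1=(0,5,0,0) value=5

Answer: 0 0 4 0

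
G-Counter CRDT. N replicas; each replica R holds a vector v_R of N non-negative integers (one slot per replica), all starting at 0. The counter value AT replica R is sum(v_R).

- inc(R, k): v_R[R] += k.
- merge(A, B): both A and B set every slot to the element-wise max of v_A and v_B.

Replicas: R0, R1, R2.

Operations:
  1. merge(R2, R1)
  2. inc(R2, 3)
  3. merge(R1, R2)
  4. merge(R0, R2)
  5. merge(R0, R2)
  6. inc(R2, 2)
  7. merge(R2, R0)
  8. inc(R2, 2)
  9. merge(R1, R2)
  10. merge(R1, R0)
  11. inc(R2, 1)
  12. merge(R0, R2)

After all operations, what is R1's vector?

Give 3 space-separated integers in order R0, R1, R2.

Op 1: merge R2<->R1 -> R2=(0,0,0) R1=(0,0,0)
Op 2: inc R2 by 3 -> R2=(0,0,3) value=3
Op 3: merge R1<->R2 -> R1=(0,0,3) R2=(0,0,3)
Op 4: merge R0<->R2 -> R0=(0,0,3) R2=(0,0,3)
Op 5: merge R0<->R2 -> R0=(0,0,3) R2=(0,0,3)
Op 6: inc R2 by 2 -> R2=(0,0,5) value=5
Op 7: merge R2<->R0 -> R2=(0,0,5) R0=(0,0,5)
Op 8: inc R2 by 2 -> R2=(0,0,7) value=7
Op 9: merge R1<->R2 -> R1=(0,0,7) R2=(0,0,7)
Op 10: merge R1<->R0 -> R1=(0,0,7) R0=(0,0,7)
Op 11: inc R2 by 1 -> R2=(0,0,8) value=8
Op 12: merge R0<->R2 -> R0=(0,0,8) R2=(0,0,8)

Answer: 0 0 7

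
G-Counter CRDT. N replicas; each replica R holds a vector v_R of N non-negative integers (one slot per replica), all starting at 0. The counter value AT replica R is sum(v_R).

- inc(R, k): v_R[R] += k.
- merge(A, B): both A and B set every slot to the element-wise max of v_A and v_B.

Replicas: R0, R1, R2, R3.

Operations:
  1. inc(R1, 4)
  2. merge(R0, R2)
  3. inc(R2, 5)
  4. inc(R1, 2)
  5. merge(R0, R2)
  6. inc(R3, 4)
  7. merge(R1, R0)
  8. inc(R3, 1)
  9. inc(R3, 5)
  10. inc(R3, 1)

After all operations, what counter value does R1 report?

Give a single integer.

Op 1: inc R1 by 4 -> R1=(0,4,0,0) value=4
Op 2: merge R0<->R2 -> R0=(0,0,0,0) R2=(0,0,0,0)
Op 3: inc R2 by 5 -> R2=(0,0,5,0) value=5
Op 4: inc R1 by 2 -> R1=(0,6,0,0) value=6
Op 5: merge R0<->R2 -> R0=(0,0,5,0) R2=(0,0,5,0)
Op 6: inc R3 by 4 -> R3=(0,0,0,4) value=4
Op 7: merge R1<->R0 -> R1=(0,6,5,0) R0=(0,6,5,0)
Op 8: inc R3 by 1 -> R3=(0,0,0,5) value=5
Op 9: inc R3 by 5 -> R3=(0,0,0,10) value=10
Op 10: inc R3 by 1 -> R3=(0,0,0,11) value=11

Answer: 11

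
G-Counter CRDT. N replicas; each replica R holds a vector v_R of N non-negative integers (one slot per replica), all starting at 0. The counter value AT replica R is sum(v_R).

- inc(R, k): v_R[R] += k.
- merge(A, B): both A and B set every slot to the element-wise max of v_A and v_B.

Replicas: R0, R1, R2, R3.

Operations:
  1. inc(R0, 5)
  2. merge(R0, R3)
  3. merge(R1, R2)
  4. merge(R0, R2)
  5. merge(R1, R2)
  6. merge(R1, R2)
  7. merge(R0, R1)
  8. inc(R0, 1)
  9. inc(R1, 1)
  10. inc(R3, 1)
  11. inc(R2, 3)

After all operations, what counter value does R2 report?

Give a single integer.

Answer: 8

Derivation:
Op 1: inc R0 by 5 -> R0=(5,0,0,0) value=5
Op 2: merge R0<->R3 -> R0=(5,0,0,0) R3=(5,0,0,0)
Op 3: merge R1<->R2 -> R1=(0,0,0,0) R2=(0,0,0,0)
Op 4: merge R0<->R2 -> R0=(5,0,0,0) R2=(5,0,0,0)
Op 5: merge R1<->R2 -> R1=(5,0,0,0) R2=(5,0,0,0)
Op 6: merge R1<->R2 -> R1=(5,0,0,0) R2=(5,0,0,0)
Op 7: merge R0<->R1 -> R0=(5,0,0,0) R1=(5,0,0,0)
Op 8: inc R0 by 1 -> R0=(6,0,0,0) value=6
Op 9: inc R1 by 1 -> R1=(5,1,0,0) value=6
Op 10: inc R3 by 1 -> R3=(5,0,0,1) value=6
Op 11: inc R2 by 3 -> R2=(5,0,3,0) value=8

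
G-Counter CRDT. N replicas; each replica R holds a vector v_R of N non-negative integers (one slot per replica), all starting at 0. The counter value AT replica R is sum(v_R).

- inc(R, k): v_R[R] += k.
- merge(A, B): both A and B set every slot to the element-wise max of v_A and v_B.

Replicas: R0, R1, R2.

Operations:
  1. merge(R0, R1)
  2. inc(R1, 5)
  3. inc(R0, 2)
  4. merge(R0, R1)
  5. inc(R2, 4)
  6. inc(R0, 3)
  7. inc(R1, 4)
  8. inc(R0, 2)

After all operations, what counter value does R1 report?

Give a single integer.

Op 1: merge R0<->R1 -> R0=(0,0,0) R1=(0,0,0)
Op 2: inc R1 by 5 -> R1=(0,5,0) value=5
Op 3: inc R0 by 2 -> R0=(2,0,0) value=2
Op 4: merge R0<->R1 -> R0=(2,5,0) R1=(2,5,0)
Op 5: inc R2 by 4 -> R2=(0,0,4) value=4
Op 6: inc R0 by 3 -> R0=(5,5,0) value=10
Op 7: inc R1 by 4 -> R1=(2,9,0) value=11
Op 8: inc R0 by 2 -> R0=(7,5,0) value=12

Answer: 11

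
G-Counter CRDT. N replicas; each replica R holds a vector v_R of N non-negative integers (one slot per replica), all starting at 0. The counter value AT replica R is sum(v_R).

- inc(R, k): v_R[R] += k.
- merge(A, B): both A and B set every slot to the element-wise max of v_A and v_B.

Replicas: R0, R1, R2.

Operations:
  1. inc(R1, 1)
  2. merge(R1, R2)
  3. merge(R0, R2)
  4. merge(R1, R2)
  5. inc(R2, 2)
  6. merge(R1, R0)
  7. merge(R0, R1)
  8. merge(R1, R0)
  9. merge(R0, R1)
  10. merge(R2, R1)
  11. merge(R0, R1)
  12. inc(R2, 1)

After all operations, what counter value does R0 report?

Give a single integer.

Op 1: inc R1 by 1 -> R1=(0,1,0) value=1
Op 2: merge R1<->R2 -> R1=(0,1,0) R2=(0,1,0)
Op 3: merge R0<->R2 -> R0=(0,1,0) R2=(0,1,0)
Op 4: merge R1<->R2 -> R1=(0,1,0) R2=(0,1,0)
Op 5: inc R2 by 2 -> R2=(0,1,2) value=3
Op 6: merge R1<->R0 -> R1=(0,1,0) R0=(0,1,0)
Op 7: merge R0<->R1 -> R0=(0,1,0) R1=(0,1,0)
Op 8: merge R1<->R0 -> R1=(0,1,0) R0=(0,1,0)
Op 9: merge R0<->R1 -> R0=(0,1,0) R1=(0,1,0)
Op 10: merge R2<->R1 -> R2=(0,1,2) R1=(0,1,2)
Op 11: merge R0<->R1 -> R0=(0,1,2) R1=(0,1,2)
Op 12: inc R2 by 1 -> R2=(0,1,3) value=4

Answer: 3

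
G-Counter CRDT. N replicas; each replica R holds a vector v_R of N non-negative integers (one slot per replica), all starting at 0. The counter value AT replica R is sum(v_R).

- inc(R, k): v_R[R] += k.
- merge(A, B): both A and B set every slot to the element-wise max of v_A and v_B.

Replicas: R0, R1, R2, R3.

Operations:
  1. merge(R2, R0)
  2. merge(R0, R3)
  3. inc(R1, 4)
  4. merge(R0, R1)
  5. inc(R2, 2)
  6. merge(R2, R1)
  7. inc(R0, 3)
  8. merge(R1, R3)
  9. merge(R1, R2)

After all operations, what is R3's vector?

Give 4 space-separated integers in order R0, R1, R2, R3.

Answer: 0 4 2 0

Derivation:
Op 1: merge R2<->R0 -> R2=(0,0,0,0) R0=(0,0,0,0)
Op 2: merge R0<->R3 -> R0=(0,0,0,0) R3=(0,0,0,0)
Op 3: inc R1 by 4 -> R1=(0,4,0,0) value=4
Op 4: merge R0<->R1 -> R0=(0,4,0,0) R1=(0,4,0,0)
Op 5: inc R2 by 2 -> R2=(0,0,2,0) value=2
Op 6: merge R2<->R1 -> R2=(0,4,2,0) R1=(0,4,2,0)
Op 7: inc R0 by 3 -> R0=(3,4,0,0) value=7
Op 8: merge R1<->R3 -> R1=(0,4,2,0) R3=(0,4,2,0)
Op 9: merge R1<->R2 -> R1=(0,4,2,0) R2=(0,4,2,0)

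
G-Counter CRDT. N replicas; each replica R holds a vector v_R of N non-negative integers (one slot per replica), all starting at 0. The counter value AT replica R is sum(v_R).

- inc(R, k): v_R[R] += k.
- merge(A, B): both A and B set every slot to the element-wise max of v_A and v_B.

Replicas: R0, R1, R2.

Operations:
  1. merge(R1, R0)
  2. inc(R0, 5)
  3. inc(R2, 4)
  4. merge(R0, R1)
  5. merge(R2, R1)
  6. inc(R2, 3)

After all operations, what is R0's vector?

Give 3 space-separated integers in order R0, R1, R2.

Answer: 5 0 0

Derivation:
Op 1: merge R1<->R0 -> R1=(0,0,0) R0=(0,0,0)
Op 2: inc R0 by 5 -> R0=(5,0,0) value=5
Op 3: inc R2 by 4 -> R2=(0,0,4) value=4
Op 4: merge R0<->R1 -> R0=(5,0,0) R1=(5,0,0)
Op 5: merge R2<->R1 -> R2=(5,0,4) R1=(5,0,4)
Op 6: inc R2 by 3 -> R2=(5,0,7) value=12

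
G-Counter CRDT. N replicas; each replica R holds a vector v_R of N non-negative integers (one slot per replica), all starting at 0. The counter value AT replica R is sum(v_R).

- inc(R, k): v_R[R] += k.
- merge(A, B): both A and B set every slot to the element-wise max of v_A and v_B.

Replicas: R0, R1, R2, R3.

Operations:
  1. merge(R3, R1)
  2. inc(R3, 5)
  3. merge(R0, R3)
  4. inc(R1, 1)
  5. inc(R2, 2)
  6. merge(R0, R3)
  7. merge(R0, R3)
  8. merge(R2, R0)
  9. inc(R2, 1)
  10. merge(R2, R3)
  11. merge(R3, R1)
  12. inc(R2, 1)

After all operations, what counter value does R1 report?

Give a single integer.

Answer: 9

Derivation:
Op 1: merge R3<->R1 -> R3=(0,0,0,0) R1=(0,0,0,0)
Op 2: inc R3 by 5 -> R3=(0,0,0,5) value=5
Op 3: merge R0<->R3 -> R0=(0,0,0,5) R3=(0,0,0,5)
Op 4: inc R1 by 1 -> R1=(0,1,0,0) value=1
Op 5: inc R2 by 2 -> R2=(0,0,2,0) value=2
Op 6: merge R0<->R3 -> R0=(0,0,0,5) R3=(0,0,0,5)
Op 7: merge R0<->R3 -> R0=(0,0,0,5) R3=(0,0,0,5)
Op 8: merge R2<->R0 -> R2=(0,0,2,5) R0=(0,0,2,5)
Op 9: inc R2 by 1 -> R2=(0,0,3,5) value=8
Op 10: merge R2<->R3 -> R2=(0,0,3,5) R3=(0,0,3,5)
Op 11: merge R3<->R1 -> R3=(0,1,3,5) R1=(0,1,3,5)
Op 12: inc R2 by 1 -> R2=(0,0,4,5) value=9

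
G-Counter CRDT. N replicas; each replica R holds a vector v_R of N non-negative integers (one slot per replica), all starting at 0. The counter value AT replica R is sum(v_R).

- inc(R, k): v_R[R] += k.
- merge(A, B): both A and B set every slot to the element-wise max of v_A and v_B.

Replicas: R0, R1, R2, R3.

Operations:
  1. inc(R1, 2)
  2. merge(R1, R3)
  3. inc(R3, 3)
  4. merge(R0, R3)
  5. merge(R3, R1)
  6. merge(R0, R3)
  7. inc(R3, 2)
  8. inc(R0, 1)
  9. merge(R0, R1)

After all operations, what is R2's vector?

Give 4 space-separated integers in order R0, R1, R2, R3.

Answer: 0 0 0 0

Derivation:
Op 1: inc R1 by 2 -> R1=(0,2,0,0) value=2
Op 2: merge R1<->R3 -> R1=(0,2,0,0) R3=(0,2,0,0)
Op 3: inc R3 by 3 -> R3=(0,2,0,3) value=5
Op 4: merge R0<->R3 -> R0=(0,2,0,3) R3=(0,2,0,3)
Op 5: merge R3<->R1 -> R3=(0,2,0,3) R1=(0,2,0,3)
Op 6: merge R0<->R3 -> R0=(0,2,0,3) R3=(0,2,0,3)
Op 7: inc R3 by 2 -> R3=(0,2,0,5) value=7
Op 8: inc R0 by 1 -> R0=(1,2,0,3) value=6
Op 9: merge R0<->R1 -> R0=(1,2,0,3) R1=(1,2,0,3)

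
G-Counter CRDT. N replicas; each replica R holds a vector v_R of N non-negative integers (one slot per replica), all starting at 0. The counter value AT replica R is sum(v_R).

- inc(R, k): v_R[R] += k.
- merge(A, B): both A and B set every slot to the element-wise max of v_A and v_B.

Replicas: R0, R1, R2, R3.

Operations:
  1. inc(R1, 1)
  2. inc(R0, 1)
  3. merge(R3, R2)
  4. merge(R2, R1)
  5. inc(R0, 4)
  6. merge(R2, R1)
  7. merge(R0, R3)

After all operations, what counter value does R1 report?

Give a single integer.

Op 1: inc R1 by 1 -> R1=(0,1,0,0) value=1
Op 2: inc R0 by 1 -> R0=(1,0,0,0) value=1
Op 3: merge R3<->R2 -> R3=(0,0,0,0) R2=(0,0,0,0)
Op 4: merge R2<->R1 -> R2=(0,1,0,0) R1=(0,1,0,0)
Op 5: inc R0 by 4 -> R0=(5,0,0,0) value=5
Op 6: merge R2<->R1 -> R2=(0,1,0,0) R1=(0,1,0,0)
Op 7: merge R0<->R3 -> R0=(5,0,0,0) R3=(5,0,0,0)

Answer: 1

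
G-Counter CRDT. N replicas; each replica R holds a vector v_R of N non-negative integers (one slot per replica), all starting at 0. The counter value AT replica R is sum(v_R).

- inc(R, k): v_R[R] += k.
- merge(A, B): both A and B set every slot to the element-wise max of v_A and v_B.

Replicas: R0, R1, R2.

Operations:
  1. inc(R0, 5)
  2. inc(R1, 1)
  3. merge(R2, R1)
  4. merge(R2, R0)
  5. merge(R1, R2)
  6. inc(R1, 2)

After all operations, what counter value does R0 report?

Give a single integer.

Answer: 6

Derivation:
Op 1: inc R0 by 5 -> R0=(5,0,0) value=5
Op 2: inc R1 by 1 -> R1=(0,1,0) value=1
Op 3: merge R2<->R1 -> R2=(0,1,0) R1=(0,1,0)
Op 4: merge R2<->R0 -> R2=(5,1,0) R0=(5,1,0)
Op 5: merge R1<->R2 -> R1=(5,1,0) R2=(5,1,0)
Op 6: inc R1 by 2 -> R1=(5,3,0) value=8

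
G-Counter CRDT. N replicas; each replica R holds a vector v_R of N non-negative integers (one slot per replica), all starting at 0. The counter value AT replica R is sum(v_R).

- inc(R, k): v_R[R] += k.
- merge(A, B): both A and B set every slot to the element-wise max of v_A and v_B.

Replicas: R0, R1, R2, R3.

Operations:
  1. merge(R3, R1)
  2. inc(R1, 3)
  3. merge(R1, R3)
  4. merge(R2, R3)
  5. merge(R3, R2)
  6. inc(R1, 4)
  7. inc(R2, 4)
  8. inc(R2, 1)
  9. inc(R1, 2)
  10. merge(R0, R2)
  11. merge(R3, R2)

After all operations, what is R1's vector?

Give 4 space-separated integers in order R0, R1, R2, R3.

Op 1: merge R3<->R1 -> R3=(0,0,0,0) R1=(0,0,0,0)
Op 2: inc R1 by 3 -> R1=(0,3,0,0) value=3
Op 3: merge R1<->R3 -> R1=(0,3,0,0) R3=(0,3,0,0)
Op 4: merge R2<->R3 -> R2=(0,3,0,0) R3=(0,3,0,0)
Op 5: merge R3<->R2 -> R3=(0,3,0,0) R2=(0,3,0,0)
Op 6: inc R1 by 4 -> R1=(0,7,0,0) value=7
Op 7: inc R2 by 4 -> R2=(0,3,4,0) value=7
Op 8: inc R2 by 1 -> R2=(0,3,5,0) value=8
Op 9: inc R1 by 2 -> R1=(0,9,0,0) value=9
Op 10: merge R0<->R2 -> R0=(0,3,5,0) R2=(0,3,5,0)
Op 11: merge R3<->R2 -> R3=(0,3,5,0) R2=(0,3,5,0)

Answer: 0 9 0 0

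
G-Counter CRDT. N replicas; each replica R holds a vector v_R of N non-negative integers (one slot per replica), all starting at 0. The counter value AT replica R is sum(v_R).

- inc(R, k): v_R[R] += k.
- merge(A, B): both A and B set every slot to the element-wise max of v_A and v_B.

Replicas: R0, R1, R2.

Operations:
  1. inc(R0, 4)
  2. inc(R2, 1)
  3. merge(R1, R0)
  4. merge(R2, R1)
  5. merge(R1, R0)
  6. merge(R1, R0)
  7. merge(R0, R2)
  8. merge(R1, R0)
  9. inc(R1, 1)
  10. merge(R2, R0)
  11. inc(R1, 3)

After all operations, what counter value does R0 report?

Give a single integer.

Answer: 5

Derivation:
Op 1: inc R0 by 4 -> R0=(4,0,0) value=4
Op 2: inc R2 by 1 -> R2=(0,0,1) value=1
Op 3: merge R1<->R0 -> R1=(4,0,0) R0=(4,0,0)
Op 4: merge R2<->R1 -> R2=(4,0,1) R1=(4,0,1)
Op 5: merge R1<->R0 -> R1=(4,0,1) R0=(4,0,1)
Op 6: merge R1<->R0 -> R1=(4,0,1) R0=(4,0,1)
Op 7: merge R0<->R2 -> R0=(4,0,1) R2=(4,0,1)
Op 8: merge R1<->R0 -> R1=(4,0,1) R0=(4,0,1)
Op 9: inc R1 by 1 -> R1=(4,1,1) value=6
Op 10: merge R2<->R0 -> R2=(4,0,1) R0=(4,0,1)
Op 11: inc R1 by 3 -> R1=(4,4,1) value=9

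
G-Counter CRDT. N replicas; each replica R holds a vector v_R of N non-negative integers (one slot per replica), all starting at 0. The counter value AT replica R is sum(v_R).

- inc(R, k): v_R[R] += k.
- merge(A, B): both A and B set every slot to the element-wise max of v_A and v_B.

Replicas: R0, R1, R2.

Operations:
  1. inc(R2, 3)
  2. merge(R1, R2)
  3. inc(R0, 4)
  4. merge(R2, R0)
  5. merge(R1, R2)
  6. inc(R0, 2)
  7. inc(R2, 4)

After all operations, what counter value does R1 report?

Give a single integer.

Op 1: inc R2 by 3 -> R2=(0,0,3) value=3
Op 2: merge R1<->R2 -> R1=(0,0,3) R2=(0,0,3)
Op 3: inc R0 by 4 -> R0=(4,0,0) value=4
Op 4: merge R2<->R0 -> R2=(4,0,3) R0=(4,0,3)
Op 5: merge R1<->R2 -> R1=(4,0,3) R2=(4,0,3)
Op 6: inc R0 by 2 -> R0=(6,0,3) value=9
Op 7: inc R2 by 4 -> R2=(4,0,7) value=11

Answer: 7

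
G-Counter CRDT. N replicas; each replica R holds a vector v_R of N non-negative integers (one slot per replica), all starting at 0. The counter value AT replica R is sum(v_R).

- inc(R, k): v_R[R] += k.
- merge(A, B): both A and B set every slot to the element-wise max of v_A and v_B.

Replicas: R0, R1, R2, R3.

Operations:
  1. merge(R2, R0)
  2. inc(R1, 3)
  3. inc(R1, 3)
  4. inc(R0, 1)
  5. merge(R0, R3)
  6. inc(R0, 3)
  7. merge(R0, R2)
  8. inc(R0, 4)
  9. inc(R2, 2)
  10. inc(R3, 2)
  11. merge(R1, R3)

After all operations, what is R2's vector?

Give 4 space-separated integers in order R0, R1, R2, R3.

Answer: 4 0 2 0

Derivation:
Op 1: merge R2<->R0 -> R2=(0,0,0,0) R0=(0,0,0,0)
Op 2: inc R1 by 3 -> R1=(0,3,0,0) value=3
Op 3: inc R1 by 3 -> R1=(0,6,0,0) value=6
Op 4: inc R0 by 1 -> R0=(1,0,0,0) value=1
Op 5: merge R0<->R3 -> R0=(1,0,0,0) R3=(1,0,0,0)
Op 6: inc R0 by 3 -> R0=(4,0,0,0) value=4
Op 7: merge R0<->R2 -> R0=(4,0,0,0) R2=(4,0,0,0)
Op 8: inc R0 by 4 -> R0=(8,0,0,0) value=8
Op 9: inc R2 by 2 -> R2=(4,0,2,0) value=6
Op 10: inc R3 by 2 -> R3=(1,0,0,2) value=3
Op 11: merge R1<->R3 -> R1=(1,6,0,2) R3=(1,6,0,2)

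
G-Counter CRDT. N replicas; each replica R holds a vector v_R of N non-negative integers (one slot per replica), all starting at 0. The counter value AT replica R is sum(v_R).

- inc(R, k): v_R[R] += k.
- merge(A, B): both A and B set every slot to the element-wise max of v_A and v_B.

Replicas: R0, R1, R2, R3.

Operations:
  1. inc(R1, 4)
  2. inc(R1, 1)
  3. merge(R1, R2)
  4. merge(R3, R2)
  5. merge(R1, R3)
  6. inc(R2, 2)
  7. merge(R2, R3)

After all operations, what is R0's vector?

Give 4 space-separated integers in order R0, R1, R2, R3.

Op 1: inc R1 by 4 -> R1=(0,4,0,0) value=4
Op 2: inc R1 by 1 -> R1=(0,5,0,0) value=5
Op 3: merge R1<->R2 -> R1=(0,5,0,0) R2=(0,5,0,0)
Op 4: merge R3<->R2 -> R3=(0,5,0,0) R2=(0,5,0,0)
Op 5: merge R1<->R3 -> R1=(0,5,0,0) R3=(0,5,0,0)
Op 6: inc R2 by 2 -> R2=(0,5,2,0) value=7
Op 7: merge R2<->R3 -> R2=(0,5,2,0) R3=(0,5,2,0)

Answer: 0 0 0 0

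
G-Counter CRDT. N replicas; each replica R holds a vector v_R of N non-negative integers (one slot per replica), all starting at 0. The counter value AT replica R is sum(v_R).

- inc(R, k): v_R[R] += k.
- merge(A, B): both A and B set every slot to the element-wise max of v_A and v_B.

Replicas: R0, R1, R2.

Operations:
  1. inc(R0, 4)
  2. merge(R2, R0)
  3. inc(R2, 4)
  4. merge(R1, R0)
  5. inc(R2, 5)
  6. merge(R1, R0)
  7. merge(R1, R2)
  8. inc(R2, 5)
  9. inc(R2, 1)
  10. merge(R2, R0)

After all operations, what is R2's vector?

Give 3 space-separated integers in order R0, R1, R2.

Answer: 4 0 15

Derivation:
Op 1: inc R0 by 4 -> R0=(4,0,0) value=4
Op 2: merge R2<->R0 -> R2=(4,0,0) R0=(4,0,0)
Op 3: inc R2 by 4 -> R2=(4,0,4) value=8
Op 4: merge R1<->R0 -> R1=(4,0,0) R0=(4,0,0)
Op 5: inc R2 by 5 -> R2=(4,0,9) value=13
Op 6: merge R1<->R0 -> R1=(4,0,0) R0=(4,0,0)
Op 7: merge R1<->R2 -> R1=(4,0,9) R2=(4,0,9)
Op 8: inc R2 by 5 -> R2=(4,0,14) value=18
Op 9: inc R2 by 1 -> R2=(4,0,15) value=19
Op 10: merge R2<->R0 -> R2=(4,0,15) R0=(4,0,15)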